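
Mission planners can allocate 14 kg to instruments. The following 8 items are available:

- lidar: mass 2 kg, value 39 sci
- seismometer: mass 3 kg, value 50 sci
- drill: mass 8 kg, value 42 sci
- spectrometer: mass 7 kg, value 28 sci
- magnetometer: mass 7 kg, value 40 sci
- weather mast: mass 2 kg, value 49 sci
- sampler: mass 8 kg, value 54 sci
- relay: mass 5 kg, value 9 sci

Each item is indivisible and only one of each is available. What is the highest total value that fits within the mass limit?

178 sci

Check high-value combinations within 14 kg:
- lidar+seismometer+magnetometer+weather mast: mass 2+3+7+2=14, value 39+50+40+49=178
- lidar+seismometer+spectrometer+weather mast: mass 2+3+7+2=14, value 39+50+28+49=166
- seismometer+weather mast+sampler: mass 3+2+8=13, value 50+49+54=153
- lidar+seismometer+weather mast+relay: mass 2+3+2+5=12, value 39+50+49+9=147
Best: 178 sci.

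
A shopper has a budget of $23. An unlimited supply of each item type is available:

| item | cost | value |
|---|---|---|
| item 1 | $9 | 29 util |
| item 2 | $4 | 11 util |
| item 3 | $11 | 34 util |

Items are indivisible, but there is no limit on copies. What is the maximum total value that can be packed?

Best value-per-unit is item 1 at 29/9; filling with it alone gives 2×29 = 58.
Optimal mix: 2×item 1 + 1×item 2 → cost 22, value 69.

69 util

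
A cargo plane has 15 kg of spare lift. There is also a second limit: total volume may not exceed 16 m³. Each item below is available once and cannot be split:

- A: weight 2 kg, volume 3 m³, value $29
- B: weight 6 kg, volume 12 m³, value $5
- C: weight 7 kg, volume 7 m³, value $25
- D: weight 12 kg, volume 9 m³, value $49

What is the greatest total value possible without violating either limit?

Feasible sets respecting both limits:
- A+D: weight 14, volume 12, value 78
- A+C: weight 9, volume 10, value 54
- D: weight 12, volume 9, value 49
Best: $78.

$78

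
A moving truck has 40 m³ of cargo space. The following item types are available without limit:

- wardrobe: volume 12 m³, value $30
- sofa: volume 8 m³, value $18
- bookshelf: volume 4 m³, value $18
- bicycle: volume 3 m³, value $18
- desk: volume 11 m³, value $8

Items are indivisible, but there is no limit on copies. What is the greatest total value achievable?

Best value-per-unit is bicycle at 18/3; filling with it alone gives 13×18 = 234.
Optimal mix: 1×bookshelf + 12×bicycle → volume 40, value 234.

$234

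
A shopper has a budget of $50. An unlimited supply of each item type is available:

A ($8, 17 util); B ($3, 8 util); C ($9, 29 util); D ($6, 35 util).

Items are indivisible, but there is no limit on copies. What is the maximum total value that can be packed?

280 util

Best value-per-unit is D at 35/6, and filling with it alone uses cost 8×6=48. No mix of the others beats 8×35 = 280.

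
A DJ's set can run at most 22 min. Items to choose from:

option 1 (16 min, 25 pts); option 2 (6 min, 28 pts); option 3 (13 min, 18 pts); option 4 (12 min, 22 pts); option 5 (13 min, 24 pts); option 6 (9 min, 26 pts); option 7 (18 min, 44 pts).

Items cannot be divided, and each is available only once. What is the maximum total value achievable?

Check high-value combinations within 22 min:
- option 2+option 6: duration 6+9=15, value 28+26=54
- option 1+option 2: duration 16+6=22, value 25+28=53
- option 2+option 5: duration 6+13=19, value 28+24=52
- option 2+option 4: duration 6+12=18, value 28+22=50
Best: 54 pts.

54 pts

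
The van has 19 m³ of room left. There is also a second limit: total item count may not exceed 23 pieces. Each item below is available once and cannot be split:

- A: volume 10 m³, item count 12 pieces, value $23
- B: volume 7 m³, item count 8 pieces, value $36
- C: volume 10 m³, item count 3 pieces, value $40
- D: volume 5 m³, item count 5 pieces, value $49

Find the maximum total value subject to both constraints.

Feasible sets respecting both limits:
- C+D: volume 15, item count 8, value 89
- B+D: volume 12, item count 13, value 85
- B+C: volume 17, item count 11, value 76
Best: $89.

$89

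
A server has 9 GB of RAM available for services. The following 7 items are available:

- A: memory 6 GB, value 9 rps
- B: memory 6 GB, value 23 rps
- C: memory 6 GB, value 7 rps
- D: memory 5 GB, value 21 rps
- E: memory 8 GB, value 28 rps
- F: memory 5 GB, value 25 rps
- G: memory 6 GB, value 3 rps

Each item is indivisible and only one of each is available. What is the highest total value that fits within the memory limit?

This is a 0/1 knapsack; check combinations near the capacity.
- E: memory 8, value 28
- F: memory 5, value 25
- B: memory 6, value 23
- D: memory 5, value 21
- A: memory 6, value 9
Best: 28 rps.

28 rps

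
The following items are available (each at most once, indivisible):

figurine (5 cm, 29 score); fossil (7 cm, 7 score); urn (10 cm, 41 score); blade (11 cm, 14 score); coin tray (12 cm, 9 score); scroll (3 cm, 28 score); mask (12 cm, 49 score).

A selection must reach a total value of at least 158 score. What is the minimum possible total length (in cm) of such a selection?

41

Subsets with value ≥ 158, sorted by total length:
- figurine+urn+blade+scroll+mask: length 41, value 161
- figurine+fossil+urn+blade+scroll+mask: length 48, value 168
- figurine+fossil+urn+coin tray+scroll+mask: length 49, value 163
- figurine+urn+blade+coin tray+scroll+mask: length 53, value 170
Minimum length: 41 cm.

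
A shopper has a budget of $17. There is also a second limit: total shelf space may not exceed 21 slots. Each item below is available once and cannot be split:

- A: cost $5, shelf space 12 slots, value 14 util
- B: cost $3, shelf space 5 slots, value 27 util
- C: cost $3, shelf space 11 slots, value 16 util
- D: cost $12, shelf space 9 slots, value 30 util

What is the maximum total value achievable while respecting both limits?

Feasible sets respecting both limits:
- B+D: cost 15, shelf space 14, value 57
- C+D: cost 15, shelf space 20, value 46
- A+D: cost 17, shelf space 21, value 44
Best: 57 util.

57 util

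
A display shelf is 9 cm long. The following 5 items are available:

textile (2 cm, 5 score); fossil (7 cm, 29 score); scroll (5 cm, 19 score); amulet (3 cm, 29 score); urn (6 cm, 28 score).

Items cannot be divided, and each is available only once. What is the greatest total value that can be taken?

Check high-value combinations within 9 cm:
- amulet+urn: length 3+6=9, value 29+28=57
- scroll+amulet: length 5+3=8, value 19+29=48
- textile+amulet: length 2+3=5, value 5+29=34
- textile+fossil: length 2+7=9, value 5+29=34
- textile+urn: length 2+6=8, value 5+28=33
Best: 57 score.

57 score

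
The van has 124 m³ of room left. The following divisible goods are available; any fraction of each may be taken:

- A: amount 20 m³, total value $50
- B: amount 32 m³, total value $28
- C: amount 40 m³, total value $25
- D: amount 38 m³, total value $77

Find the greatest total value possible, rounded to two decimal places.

176.25

Take in order of value per unit:
- A (50/20 per unit): all 20 → value 50, running total 50.00
- D (77/38 per unit): all 38 → value 77, running total 127.00
- B (28/32 per unit): all 32 → value 28, running total 155.00
- C (25/40 per unit): 34 of 40 → value 34×25/40 = 21.2500, running total 176.25
Total 176.25.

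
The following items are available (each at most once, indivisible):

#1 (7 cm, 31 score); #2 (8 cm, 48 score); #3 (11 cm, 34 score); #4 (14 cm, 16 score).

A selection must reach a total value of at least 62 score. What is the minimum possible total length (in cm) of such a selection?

15

Subsets with value ≥ 62, sorted by total length:
- #1+#2: length 15, value 79
- #1+#3: length 18, value 65
- #2+#3: length 19, value 82
Minimum length: 15 cm.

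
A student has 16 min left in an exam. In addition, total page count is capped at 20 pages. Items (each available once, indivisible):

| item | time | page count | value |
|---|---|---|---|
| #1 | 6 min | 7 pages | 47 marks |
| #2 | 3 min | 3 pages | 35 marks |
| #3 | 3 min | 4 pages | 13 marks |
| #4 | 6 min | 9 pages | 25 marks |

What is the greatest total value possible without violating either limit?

Feasible sets respecting both limits:
- #1+#2+#4: time 15, page count 19, value 107
- #1+#2+#3: time 12, page count 14, value 95
- #1+#3+#4: time 15, page count 20, value 85
- #1+#2: time 9, page count 10, value 82
Best: 107 marks.

107 marks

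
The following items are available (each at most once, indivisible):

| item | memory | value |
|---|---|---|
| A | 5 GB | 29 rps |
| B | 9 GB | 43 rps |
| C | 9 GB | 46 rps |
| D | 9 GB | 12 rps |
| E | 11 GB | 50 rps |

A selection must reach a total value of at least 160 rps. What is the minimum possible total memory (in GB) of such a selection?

34

Subsets with value ≥ 160, sorted by total memory:
- A+B+C+E: memory 34, value 168
- A+B+C+D+E: memory 43, value 180
Minimum memory: 34 GB.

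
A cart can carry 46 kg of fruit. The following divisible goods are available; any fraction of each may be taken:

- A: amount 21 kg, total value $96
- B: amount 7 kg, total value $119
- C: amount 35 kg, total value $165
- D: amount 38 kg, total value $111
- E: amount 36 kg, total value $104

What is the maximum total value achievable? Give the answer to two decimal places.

Take in order of value per unit:
- B (119/7 per unit): all 7 → value 119, running total 119.00
- C (165/35 per unit): all 35 → value 165, running total 284.00
- A (96/21 per unit): 4 of 21 → value 4×96/21 = 18.2857, running total 302.29
Total 302.29.

302.29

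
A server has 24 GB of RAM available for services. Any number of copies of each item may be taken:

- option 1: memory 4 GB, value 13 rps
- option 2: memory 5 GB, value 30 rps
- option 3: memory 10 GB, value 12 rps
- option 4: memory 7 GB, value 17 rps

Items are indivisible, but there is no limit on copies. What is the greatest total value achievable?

Best value-per-unit is option 2 at 30/5; filling with it alone gives 4×30 = 120.
Optimal mix: 1×option 1 + 4×option 2 → memory 24, value 133.

133 rps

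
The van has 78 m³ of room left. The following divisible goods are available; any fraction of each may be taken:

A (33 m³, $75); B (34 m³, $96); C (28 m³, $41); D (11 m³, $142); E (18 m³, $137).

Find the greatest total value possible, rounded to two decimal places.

409.09

Take in order of value per unit:
- D (142/11 per unit): all 11 → value 142, running total 142.00
- E (137/18 per unit): all 18 → value 137, running total 279.00
- B (96/34 per unit): all 34 → value 96, running total 375.00
- A (75/33 per unit): 15 of 33 → value 15×75/33 = 34.0909, running total 409.09
Total 409.09.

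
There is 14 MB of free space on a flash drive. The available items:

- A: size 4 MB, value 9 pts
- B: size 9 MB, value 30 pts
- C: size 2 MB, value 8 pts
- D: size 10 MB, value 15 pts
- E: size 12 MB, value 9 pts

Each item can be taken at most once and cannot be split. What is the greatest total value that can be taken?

Check high-value combinations within 14 MB:
- A+B: size 4+9=13, value 9+30=39
- B+C: size 9+2=11, value 30+8=38
- B: size 9, value 30
Best: 39 pts.

39 pts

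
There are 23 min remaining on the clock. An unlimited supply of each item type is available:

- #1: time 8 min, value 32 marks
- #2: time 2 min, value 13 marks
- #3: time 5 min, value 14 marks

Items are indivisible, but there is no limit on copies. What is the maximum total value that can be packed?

Best value-per-unit is #2 at 13/2, and filling with it alone uses time 11×2=22. No mix of the others beats 11×13 = 143.

143 marks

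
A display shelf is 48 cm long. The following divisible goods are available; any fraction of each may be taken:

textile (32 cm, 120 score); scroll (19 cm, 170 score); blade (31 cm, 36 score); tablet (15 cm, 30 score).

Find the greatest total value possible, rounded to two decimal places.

278.75

Take in order of value per unit:
- scroll (170/19 per unit): all 19 → value 170, running total 170.00
- textile (120/32 per unit): 29 of 32 → value 29×120/32 = 108.7500, running total 278.75
Total 278.75.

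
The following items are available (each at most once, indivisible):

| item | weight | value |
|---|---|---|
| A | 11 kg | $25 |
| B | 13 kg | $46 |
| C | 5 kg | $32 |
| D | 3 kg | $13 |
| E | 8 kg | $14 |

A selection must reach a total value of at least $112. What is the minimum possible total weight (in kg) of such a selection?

32

Subsets with value ≥ 112, sorted by total weight:
- A+B+C+D: weight 32, value 116
- A+B+C+E: weight 37, value 117
Minimum weight: 32 kg.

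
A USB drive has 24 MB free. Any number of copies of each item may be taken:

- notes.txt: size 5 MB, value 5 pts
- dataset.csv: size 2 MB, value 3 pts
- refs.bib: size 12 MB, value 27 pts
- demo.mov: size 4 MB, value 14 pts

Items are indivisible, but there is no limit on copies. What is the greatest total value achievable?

Best value-per-unit is demo.mov at 14/4, and filling with it alone uses size 6×4=24. No mix of the others beats 6×14 = 84.

84 pts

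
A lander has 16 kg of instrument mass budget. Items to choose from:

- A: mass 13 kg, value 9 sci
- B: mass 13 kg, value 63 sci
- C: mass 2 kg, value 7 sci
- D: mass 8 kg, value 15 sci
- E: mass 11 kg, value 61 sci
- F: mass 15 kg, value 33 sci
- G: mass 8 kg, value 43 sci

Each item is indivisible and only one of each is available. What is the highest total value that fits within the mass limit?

Check high-value combinations within 16 kg:
- B+C: mass 13+2=15, value 63+7=70
- C+E: mass 2+11=13, value 7+61=68
- B: mass 13, value 63
Best: 70 sci.

70 sci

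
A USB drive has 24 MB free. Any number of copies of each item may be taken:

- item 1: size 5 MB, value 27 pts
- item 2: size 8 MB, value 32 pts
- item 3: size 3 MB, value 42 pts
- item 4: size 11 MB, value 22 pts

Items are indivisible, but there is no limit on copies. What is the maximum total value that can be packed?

Best value-per-unit is item 3 at 42/3, and filling with it alone uses size 8×3=24. No mix of the others beats 8×42 = 336.

336 pts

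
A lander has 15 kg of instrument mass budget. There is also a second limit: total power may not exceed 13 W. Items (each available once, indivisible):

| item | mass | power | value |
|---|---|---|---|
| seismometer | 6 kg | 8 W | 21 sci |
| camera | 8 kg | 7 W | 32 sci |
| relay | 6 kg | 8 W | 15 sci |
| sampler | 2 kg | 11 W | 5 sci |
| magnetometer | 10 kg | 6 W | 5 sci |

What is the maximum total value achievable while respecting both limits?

32 sci

Feasible sets respecting both limits:
- camera: mass 8, power 7, value 32
- seismometer: mass 6, power 8, value 21
- relay: mass 6, power 8, value 15
- sampler: mass 2, power 11, value 5
Best: 32 sci.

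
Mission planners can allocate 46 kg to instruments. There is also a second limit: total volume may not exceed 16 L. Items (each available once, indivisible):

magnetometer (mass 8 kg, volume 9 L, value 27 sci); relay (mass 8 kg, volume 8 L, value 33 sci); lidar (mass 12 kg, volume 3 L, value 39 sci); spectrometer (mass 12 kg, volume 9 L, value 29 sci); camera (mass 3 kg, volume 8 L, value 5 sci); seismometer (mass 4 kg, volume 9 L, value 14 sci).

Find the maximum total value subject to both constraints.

Feasible sets respecting both limits:
- relay+lidar: mass 20, volume 11, value 72
- lidar+spectrometer: mass 24, volume 12, value 68
- magnetometer+lidar: mass 20, volume 12, value 66
Best: 72 sci.

72 sci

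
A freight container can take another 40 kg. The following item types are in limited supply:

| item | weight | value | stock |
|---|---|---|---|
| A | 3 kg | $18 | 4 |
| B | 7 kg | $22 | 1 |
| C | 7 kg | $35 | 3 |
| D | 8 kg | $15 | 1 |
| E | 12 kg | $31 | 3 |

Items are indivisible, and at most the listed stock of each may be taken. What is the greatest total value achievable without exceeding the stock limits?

Top feasible selections:
- 4×A + 1×B + 3×C: weight 40, value 199
- 3×A + 1×B + 3×C: weight 37, value 181
- 4×A + 3×C: weight 33, value 177
- 3×A + 3×C + 1×D: weight 38, value 174
Best: $199.

$199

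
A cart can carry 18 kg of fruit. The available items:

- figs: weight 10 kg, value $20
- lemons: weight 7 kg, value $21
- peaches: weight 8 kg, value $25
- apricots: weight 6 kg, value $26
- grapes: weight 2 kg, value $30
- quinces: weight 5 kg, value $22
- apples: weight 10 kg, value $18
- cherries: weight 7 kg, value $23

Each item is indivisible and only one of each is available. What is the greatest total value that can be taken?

$81

Check high-value combinations within 18 kg:
- peaches+apricots+grapes: weight 8+6+2=16, value 25+26+30=81
- apricots+grapes+cherries: weight 6+2+7=15, value 26+30+23=79
- apricots+grapes+quinces: weight 6+2+5=13, value 26+30+22=78
- peaches+grapes+cherries: weight 8+2+7=17, value 25+30+23=78
- lemons+apricots+grapes: weight 7+6+2=15, value 21+26+30=77
Best: $81.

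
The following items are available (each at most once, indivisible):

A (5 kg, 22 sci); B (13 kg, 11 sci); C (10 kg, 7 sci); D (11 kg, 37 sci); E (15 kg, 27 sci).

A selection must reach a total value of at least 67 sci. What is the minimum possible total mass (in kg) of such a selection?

29

Subsets with value ≥ 67, sorted by total mass:
- A+B+D: mass 29, value 70
- A+D+E: mass 31, value 86
- C+D+E: mass 36, value 71
Minimum mass: 29 kg.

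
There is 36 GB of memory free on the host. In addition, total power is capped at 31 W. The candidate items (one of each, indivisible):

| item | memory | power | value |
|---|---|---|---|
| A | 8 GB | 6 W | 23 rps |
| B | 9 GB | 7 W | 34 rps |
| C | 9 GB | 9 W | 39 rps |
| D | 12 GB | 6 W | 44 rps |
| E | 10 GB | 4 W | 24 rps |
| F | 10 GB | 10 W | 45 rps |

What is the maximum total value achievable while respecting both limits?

Feasible sets respecting both limits:
- C+D+F: memory 31, power 25, value 128
- B+D+F: memory 31, power 23, value 123
- A+B+C+E: memory 36, power 26, value 120
- B+C+F: memory 28, power 26, value 118
Best: 128 rps.

128 rps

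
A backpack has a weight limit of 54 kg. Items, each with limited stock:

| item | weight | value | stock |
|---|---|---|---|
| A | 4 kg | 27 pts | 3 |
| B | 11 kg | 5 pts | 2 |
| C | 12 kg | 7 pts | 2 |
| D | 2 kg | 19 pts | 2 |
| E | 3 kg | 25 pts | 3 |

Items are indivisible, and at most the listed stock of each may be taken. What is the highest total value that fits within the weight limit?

Top feasible selections:
- 3×A + 2×C + 2×D + 3×E: weight 49, value 208
- 3×A + 1×B + 1×C + 2×D + 3×E: weight 48, value 206
- 3×A + 2×B + 2×D + 3×E: weight 47, value 204
- 3×A + 1×C + 2×D + 3×E: weight 37, value 201
Best: 208 pts.

208 pts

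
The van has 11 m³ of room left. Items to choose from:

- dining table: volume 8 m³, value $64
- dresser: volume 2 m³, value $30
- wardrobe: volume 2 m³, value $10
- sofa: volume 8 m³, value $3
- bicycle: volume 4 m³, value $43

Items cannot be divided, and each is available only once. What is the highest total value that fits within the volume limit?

Check high-value combinations within 11 m³:
- dining table+dresser: volume 8+2=10, value 64+30=94
- dresser+wardrobe+bicycle: volume 2+2+4=8, value 30+10+43=83
- dining table+wardrobe: volume 8+2=10, value 64+10=74
- dresser+bicycle: volume 2+4=6, value 30+43=73
Best: $94.

$94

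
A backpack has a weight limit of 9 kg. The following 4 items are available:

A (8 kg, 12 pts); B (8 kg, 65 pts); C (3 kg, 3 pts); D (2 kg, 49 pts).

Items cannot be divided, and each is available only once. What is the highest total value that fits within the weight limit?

Check high-value combinations within 9 kg:
- B: weight 8, value 65
- C+D: weight 3+2=5, value 3+49=52
- D: weight 2, value 49
- A: weight 8, value 12
- C: weight 3, value 3
Best: 65 pts.

65 pts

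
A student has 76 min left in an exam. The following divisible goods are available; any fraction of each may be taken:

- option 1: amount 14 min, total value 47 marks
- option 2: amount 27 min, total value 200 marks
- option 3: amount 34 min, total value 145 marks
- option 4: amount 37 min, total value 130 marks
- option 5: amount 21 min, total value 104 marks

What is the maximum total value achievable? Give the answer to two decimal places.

423.41

Take in order of value per unit:
- option 2 (200/27 per unit): all 27 → value 200, running total 200.00
- option 5 (104/21 per unit): all 21 → value 104, running total 304.00
- option 3 (145/34 per unit): 28 of 34 → value 28×145/34 = 119.4118, running total 423.41
Total 423.41.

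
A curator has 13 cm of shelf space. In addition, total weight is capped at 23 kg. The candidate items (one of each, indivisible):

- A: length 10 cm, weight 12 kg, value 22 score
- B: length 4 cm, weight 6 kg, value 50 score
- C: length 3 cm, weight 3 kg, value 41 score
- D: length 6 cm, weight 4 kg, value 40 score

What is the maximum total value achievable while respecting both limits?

131 score

Feasible sets respecting both limits:
- B+C+D: length 13, weight 13, value 131
- B+C: length 7, weight 9, value 91
- B+D: length 10, weight 10, value 90
Best: 131 score.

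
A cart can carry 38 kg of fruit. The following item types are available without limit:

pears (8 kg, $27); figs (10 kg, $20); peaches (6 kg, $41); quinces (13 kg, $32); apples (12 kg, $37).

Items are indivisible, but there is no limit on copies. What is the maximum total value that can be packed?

$246

Best value-per-unit is peaches at 41/6, and filling with it alone uses weight 6×6=36. No mix of the others beats 6×41 = 246.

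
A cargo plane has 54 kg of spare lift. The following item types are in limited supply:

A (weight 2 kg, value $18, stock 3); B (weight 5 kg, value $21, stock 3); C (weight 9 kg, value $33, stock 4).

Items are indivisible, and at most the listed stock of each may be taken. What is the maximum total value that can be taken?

$228

Best selections within weight 54 and stock limits:
- 3×A + 2×B + 4×C: weight 52, value 228
- 3×A + 3×B + 3×C: weight 48, value 216
Best: $228.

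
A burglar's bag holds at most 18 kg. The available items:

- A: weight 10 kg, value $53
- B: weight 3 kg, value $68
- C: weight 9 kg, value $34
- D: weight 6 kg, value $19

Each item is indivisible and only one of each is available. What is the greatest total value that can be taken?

Check high-value combinations within 18 kg:
- A+B: weight 10+3=13, value 53+68=121
- B+C+D: weight 3+9+6=18, value 68+34+19=121
- B+C: weight 3+9=12, value 68+34=102
- B+D: weight 3+6=9, value 68+19=87
- A+D: weight 10+6=16, value 53+19=72
Best: $121.

$121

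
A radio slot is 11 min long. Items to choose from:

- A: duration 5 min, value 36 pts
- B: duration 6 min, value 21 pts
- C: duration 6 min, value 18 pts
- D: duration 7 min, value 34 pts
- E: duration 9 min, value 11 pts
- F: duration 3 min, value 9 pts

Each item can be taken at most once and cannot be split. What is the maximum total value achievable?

Check high-value combinations within 11 min:
- A+B: duration 5+6=11, value 36+21=57
- A+C: duration 5+6=11, value 36+18=54
- A+F: duration 5+3=8, value 36+9=45
- D+F: duration 7+3=10, value 34+9=43
Best: 57 pts.

57 pts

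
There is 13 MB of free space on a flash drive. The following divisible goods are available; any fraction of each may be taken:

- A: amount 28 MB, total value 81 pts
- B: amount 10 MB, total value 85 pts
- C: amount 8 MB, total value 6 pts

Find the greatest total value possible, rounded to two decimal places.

93.68

Take in order of value per unit:
- B (85/10 per unit): all 10 → value 85, running total 85.00
- A (81/28 per unit): 3 of 28 → value 3×81/28 = 8.6786, running total 93.68
Total 93.68.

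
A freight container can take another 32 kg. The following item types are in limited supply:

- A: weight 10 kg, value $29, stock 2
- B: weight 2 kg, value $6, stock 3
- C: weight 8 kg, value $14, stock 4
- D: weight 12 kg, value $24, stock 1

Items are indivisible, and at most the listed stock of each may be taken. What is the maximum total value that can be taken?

Best selections within weight 32 and stock limits:
- 2×A + 2×B + 1×C: weight 32, value 84
- 2×A + 1×D: weight 32, value 82
Best: $84.

$84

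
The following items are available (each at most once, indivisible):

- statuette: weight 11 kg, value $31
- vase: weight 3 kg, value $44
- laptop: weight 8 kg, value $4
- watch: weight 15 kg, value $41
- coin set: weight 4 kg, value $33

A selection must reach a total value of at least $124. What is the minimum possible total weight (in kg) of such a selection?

33

Subsets with value ≥ 124, sorted by total weight:
- statuette+vase+watch+coin set: weight 33, value 149
- statuette+vase+laptop+watch+coin set: weight 41, value 153
Minimum weight: 33 kg.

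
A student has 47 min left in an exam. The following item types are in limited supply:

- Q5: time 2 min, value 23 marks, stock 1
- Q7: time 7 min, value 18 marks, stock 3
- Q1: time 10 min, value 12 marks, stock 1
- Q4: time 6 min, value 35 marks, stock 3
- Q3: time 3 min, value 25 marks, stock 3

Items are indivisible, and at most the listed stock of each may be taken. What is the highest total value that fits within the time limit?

Best selections within time 47 and stock limits:
- 1×Q5 + 2×Q7 + 3×Q4 + 3×Q3: time 43, value 239
- 1×Q5 + 1×Q7 + 1×Q1 + 3×Q4 + 3×Q3: time 46, value 233
Best: 239 marks.

239 marks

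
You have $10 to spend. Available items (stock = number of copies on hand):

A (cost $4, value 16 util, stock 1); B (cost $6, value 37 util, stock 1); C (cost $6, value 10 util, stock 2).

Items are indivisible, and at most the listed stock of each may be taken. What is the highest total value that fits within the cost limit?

Top feasible selections:
- 1×A + 1×B: cost 10, value 53
- 1×B: cost 6, value 37
Best: 53 util.

53 util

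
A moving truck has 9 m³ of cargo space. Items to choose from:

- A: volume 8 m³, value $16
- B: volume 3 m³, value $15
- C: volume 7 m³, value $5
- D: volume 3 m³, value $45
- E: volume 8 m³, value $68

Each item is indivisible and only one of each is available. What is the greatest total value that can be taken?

$68

Check high-value combinations within 9 m³:
- E: volume 8, value 68
- B+D: volume 3+3=6, value 15+45=60
- D: volume 3, value 45
Best: $68.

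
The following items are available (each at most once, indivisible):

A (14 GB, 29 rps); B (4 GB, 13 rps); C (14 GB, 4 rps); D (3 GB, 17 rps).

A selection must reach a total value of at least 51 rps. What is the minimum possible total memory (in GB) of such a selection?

Subsets with value ≥ 51, sorted by total memory:
- A+B+D: memory 21, value 59
- A+B+C+D: memory 35, value 63
Minimum memory: 21 GB.

21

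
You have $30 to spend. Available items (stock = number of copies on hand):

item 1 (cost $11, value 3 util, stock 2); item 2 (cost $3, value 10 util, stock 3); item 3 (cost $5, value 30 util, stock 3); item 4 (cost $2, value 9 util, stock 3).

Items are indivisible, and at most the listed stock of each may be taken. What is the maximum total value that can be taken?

147 util

Top feasible selections:
- 3×item 2 + 3×item 3 + 3×item 4: cost 30, value 147
- 3×item 2 + 3×item 3 + 2×item 4: cost 28, value 138
- 2×item 2 + 3×item 3 + 3×item 4: cost 27, value 137
- 3×item 2 + 3×item 3 + 1×item 4: cost 26, value 129
Best: 147 util.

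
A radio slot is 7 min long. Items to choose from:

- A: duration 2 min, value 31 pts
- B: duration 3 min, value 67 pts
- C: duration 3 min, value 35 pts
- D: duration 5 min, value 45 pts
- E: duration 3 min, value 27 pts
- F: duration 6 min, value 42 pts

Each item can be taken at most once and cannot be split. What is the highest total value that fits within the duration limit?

102 pts

This is a 0/1 knapsack; check combinations near the capacity.
- B+C: duration 3+3=6, value 67+35=102
- A+B: duration 2+3=5, value 31+67=98
- B+E: duration 3+3=6, value 67+27=94
- A+D: duration 2+5=7, value 31+45=76
- B: duration 3, value 67
Best: 102 pts.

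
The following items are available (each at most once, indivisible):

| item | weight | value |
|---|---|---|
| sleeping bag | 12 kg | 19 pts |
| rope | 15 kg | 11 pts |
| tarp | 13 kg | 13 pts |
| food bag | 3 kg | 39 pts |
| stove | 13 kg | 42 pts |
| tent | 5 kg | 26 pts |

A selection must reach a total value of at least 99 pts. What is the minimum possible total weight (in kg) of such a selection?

Subsets with value ≥ 99, sorted by total weight:
- food bag+stove+tent: weight 21, value 107
- sleeping bag+food bag+stove: weight 28, value 100
Minimum weight: 21 kg.

21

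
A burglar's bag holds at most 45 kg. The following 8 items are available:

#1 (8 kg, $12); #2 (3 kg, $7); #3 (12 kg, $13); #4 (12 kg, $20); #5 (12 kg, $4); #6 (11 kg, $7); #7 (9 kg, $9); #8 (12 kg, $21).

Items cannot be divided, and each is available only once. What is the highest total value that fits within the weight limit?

Check high-value combinations within 45 kg:
- #1+#2+#4+#7+#8: weight 8+3+12+9+12=44, value 12+7+20+9+21=69
- #1+#3+#4+#8: weight 8+12+12+12=44, value 12+13+20+21=66
- #3+#4+#7+#8: weight 12+12+9+12=45, value 13+20+9+21=63
- #1+#4+#7+#8: weight 8+12+9+12=41, value 12+20+9+21=62
- #1+#2+#3+#7+#8: weight 8+3+12+9+12=44, value 12+7+13+9+21=62
Best: $69.

$69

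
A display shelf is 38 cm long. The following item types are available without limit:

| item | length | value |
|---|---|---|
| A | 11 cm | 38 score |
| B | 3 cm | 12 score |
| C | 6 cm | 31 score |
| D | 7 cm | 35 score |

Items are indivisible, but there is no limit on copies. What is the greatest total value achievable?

Best value-per-unit is C at 31/6; filling with it alone gives 6×31 = 186.
Optimal mix: 4×C + 2×D → length 38, value 194.

194 score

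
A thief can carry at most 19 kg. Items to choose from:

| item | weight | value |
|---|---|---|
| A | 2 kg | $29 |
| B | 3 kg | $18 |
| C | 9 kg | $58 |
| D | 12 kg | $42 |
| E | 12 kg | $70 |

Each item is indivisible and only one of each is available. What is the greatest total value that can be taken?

This is a 0/1 knapsack; check combinations near the capacity.
- A+B+E: weight 2+3+12=17, value 29+18+70=117
- A+B+C: weight 2+3+9=14, value 29+18+58=105
- A+E: weight 2+12=14, value 29+70=99
Best: $117.

$117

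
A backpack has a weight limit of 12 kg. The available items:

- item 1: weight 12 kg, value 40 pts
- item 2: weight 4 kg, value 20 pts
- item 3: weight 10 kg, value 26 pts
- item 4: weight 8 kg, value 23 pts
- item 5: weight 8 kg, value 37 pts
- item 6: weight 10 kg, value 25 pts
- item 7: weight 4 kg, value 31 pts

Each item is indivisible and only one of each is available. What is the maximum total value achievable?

68 pts

This is a 0/1 knapsack; check combinations near the capacity.
- item 5+item 7: weight 8+4=12, value 37+31=68
- item 2+item 5: weight 4+8=12, value 20+37=57
- item 4+item 7: weight 8+4=12, value 23+31=54
- item 2+item 7: weight 4+4=8, value 20+31=51
- item 2+item 4: weight 4+8=12, value 20+23=43
Best: 68 pts.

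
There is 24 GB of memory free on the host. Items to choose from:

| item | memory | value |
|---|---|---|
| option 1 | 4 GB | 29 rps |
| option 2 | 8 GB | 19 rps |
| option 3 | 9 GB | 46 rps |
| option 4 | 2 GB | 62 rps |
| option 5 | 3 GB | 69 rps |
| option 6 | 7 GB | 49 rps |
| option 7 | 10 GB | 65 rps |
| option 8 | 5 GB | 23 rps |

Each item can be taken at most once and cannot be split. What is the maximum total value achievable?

Check high-value combinations within 24 GB:
- option 1+option 4+option 5+option 7+option 8: memory 4+2+3+10+5=24, value 29+62+69+65+23=248
- option 4+option 5+option 6+option 7: memory 2+3+7+10=22, value 62+69+49+65=245
- option 3+option 4+option 5+option 7: memory 9+2+3+10=24, value 46+62+69+65=242
- option 1+option 4+option 5+option 6+option 8: memory 4+2+3+7+5=21, value 29+62+69+49+23=232
- option 1+option 3+option 4+option 5+option 8: memory 4+9+2+3+5=23, value 29+46+62+69+23=229
Best: 248 rps.

248 rps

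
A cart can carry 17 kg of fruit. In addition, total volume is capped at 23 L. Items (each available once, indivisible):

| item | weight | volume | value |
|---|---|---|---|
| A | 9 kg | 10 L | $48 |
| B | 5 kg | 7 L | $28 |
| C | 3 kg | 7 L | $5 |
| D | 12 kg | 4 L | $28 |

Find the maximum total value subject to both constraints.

Feasible sets respecting both limits:
- A+B: weight 14, volume 17, value 76
- B+D: weight 17, volume 11, value 56
- A+C: weight 12, volume 17, value 53
- A: weight 9, volume 10, value 48
Best: $76.

$76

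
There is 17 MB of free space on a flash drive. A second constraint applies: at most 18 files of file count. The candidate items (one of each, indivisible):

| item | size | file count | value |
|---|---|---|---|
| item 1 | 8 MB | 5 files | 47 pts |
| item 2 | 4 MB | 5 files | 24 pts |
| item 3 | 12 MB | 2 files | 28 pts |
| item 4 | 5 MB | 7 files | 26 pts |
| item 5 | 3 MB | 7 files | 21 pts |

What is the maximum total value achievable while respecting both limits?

Feasible sets respecting both limits:
- item 1+item 2+item 4: size 17, file count 17, value 97
- item 1+item 2+item 5: size 15, file count 17, value 92
- item 1+item 4: size 13, file count 12, value 73
Best: 97 pts.

97 pts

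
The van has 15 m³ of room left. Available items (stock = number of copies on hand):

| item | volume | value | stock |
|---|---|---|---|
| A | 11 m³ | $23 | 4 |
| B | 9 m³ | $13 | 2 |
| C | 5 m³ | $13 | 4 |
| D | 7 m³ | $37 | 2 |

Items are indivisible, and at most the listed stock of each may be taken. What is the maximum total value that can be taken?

Top feasible selections:
- 2×D: volume 14, value 74
- 1×C + 1×D: volume 12, value 50
- 3×C: volume 15, value 39
- 1×D: volume 7, value 37
Best: $74.

$74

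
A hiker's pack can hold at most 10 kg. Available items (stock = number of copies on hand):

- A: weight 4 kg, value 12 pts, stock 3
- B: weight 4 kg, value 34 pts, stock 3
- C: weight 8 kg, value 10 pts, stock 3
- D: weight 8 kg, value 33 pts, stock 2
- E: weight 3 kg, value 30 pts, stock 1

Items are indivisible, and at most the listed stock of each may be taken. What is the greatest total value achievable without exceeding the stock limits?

68 pts

Best selections within weight 10 and stock limits:
- 2×B: weight 8, value 68
- 1×B + 1×E: weight 7, value 64
- 1×A + 1×B: weight 8, value 46
- 1×A + 1×E: weight 7, value 42
Best: 68 pts.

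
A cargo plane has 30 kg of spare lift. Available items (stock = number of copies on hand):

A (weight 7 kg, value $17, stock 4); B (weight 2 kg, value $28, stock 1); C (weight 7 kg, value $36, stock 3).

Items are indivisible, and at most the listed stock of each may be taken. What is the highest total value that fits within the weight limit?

Top feasible selections:
- 1×A + 1×B + 3×C: weight 30, value 153
- 1×B + 3×C: weight 23, value 136
- 2×A + 1×B + 2×C: weight 30, value 134
- 1×A + 3×C: weight 28, value 125
Best: $153.

$153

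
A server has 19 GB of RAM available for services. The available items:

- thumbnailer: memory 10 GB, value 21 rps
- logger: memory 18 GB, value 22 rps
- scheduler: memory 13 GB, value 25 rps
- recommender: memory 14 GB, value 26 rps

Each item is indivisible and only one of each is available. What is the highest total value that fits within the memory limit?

26 rps

Check high-value combinations within 19 GB:
- recommender: memory 14, value 26
- scheduler: memory 13, value 25
- logger: memory 18, value 22
- thumbnailer: memory 10, value 21
Best: 26 rps.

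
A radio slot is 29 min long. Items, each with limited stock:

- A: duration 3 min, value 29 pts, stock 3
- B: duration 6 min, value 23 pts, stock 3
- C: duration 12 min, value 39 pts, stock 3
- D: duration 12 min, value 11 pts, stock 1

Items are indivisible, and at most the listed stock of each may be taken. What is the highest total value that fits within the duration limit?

Top feasible selections:
- 3×A + 3×B: duration 27, value 156
- 3×A + 1×B + 1×C: duration 27, value 149
- 3×A + 2×B: duration 21, value 133
Best: 156 pts.

156 pts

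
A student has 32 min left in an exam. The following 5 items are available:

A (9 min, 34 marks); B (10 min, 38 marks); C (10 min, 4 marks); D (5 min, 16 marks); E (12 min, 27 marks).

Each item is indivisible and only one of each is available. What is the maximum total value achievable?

99 marks

Check high-value combinations within 32 min:
- A+B+E: time 9+10+12=31, value 34+38+27=99
- A+B+D: time 9+10+5=24, value 34+38+16=88
- B+D+E: time 10+5+12=27, value 38+16+27=81
- A+D+E: time 9+5+12=26, value 34+16+27=77
- A+B+C: time 9+10+10=29, value 34+38+4=76
Best: 99 marks.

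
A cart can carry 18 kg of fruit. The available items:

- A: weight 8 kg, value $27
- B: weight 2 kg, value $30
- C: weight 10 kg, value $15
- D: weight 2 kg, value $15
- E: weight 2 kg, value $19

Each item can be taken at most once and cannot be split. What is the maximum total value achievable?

$91

Check high-value combinations within 18 kg:
- A+B+D+E: weight 8+2+2+2=14, value 27+30+15+19=91
- B+C+D+E: weight 2+10+2+2=16, value 30+15+15+19=79
- A+B+E: weight 8+2+2=12, value 27+30+19=76
Best: $91.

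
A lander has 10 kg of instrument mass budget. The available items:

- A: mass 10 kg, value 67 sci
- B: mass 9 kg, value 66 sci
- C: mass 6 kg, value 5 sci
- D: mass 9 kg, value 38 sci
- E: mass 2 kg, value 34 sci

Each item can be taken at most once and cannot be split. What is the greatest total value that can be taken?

67 sci

Check high-value combinations within 10 kg:
- A: mass 10, value 67
- B: mass 9, value 66
- C+E: mass 6+2=8, value 5+34=39
Best: 67 sci.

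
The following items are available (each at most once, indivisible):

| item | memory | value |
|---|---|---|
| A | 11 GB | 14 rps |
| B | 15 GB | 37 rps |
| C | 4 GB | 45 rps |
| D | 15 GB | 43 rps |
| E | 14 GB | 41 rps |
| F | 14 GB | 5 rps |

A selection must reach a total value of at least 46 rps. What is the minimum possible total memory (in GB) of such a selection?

Subsets with value ≥ 46, sorted by total memory:
- A+C: memory 15, value 59
- C+E: memory 18, value 86
Minimum memory: 15 GB.

15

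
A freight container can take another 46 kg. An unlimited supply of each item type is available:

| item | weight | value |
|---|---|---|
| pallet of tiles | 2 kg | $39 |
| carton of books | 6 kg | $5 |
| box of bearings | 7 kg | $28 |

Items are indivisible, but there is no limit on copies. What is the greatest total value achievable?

$897

Best value-per-unit is pallet of tiles at 39/2, and filling with it alone uses weight 23×2=46. No mix of the others beats 23×39 = 897.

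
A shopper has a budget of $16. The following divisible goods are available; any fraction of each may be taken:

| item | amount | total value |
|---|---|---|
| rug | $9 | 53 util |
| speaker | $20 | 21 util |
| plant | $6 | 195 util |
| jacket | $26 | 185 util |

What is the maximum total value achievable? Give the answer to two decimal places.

266.15

Take in order of value per unit:
- plant (195/6 per unit): all 6 → value 195, running total 195.00
- jacket (185/26 per unit): 10 of 26 → value 10×185/26 = 71.1538, running total 266.15
Total 266.15.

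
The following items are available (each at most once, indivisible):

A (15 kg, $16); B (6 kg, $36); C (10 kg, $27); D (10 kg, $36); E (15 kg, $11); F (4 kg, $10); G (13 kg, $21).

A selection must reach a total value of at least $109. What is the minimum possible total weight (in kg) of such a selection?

30

Subsets with value ≥ 109, sorted by total weight:
- B+C+D+F: weight 30, value 109
- B+C+D+G: weight 39, value 120
- A+B+C+D: weight 41, value 115
Minimum weight: 30 kg.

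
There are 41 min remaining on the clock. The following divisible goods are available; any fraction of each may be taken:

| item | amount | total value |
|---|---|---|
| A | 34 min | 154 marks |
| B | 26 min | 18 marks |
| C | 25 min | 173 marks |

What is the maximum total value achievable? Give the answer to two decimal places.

245.47

Take in order of value per unit:
- C (173/25 per unit): all 25 → value 173, running total 173.00
- A (154/34 per unit): 16 of 34 → value 16×154/34 = 72.4706, running total 245.47
Total 245.47.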